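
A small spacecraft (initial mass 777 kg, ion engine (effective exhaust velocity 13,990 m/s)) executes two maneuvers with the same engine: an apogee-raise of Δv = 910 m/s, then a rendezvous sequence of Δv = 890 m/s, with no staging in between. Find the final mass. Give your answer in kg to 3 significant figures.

After the first burn: m = 777 × exp(−910/13990.0) = 777 × 0.93702 = 728.065 kg.
After the second burn: m = 728.065 × exp(−890/13990.0) = 728.065 × 0.93836 = 683.187 kg.

final mass ≈ 683 kg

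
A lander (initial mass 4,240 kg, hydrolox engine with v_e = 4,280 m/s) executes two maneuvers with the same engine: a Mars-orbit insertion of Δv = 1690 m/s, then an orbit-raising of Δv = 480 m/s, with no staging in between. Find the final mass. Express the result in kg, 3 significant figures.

final mass ≈ 2550 kg

After the first burn: m = 4240 × exp(−1690/4280.0) = 4240 × 0.67377 = 2,856.78 kg.
After the second burn: m = 2,856.78 × exp(−480/4280.0) = 2,856.78 × 0.89391 = 2,553.7 kg.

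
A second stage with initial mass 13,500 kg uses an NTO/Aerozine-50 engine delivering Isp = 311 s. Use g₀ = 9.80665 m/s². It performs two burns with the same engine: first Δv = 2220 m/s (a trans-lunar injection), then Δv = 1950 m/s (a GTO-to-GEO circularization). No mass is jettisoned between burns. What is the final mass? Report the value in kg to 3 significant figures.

v_e = Isp · g₀ = 311 × 9.80665 = 3049.9 m/s.
After the first burn: m = 13500 × exp(−2220/3049.9) = 13500 × 0.48292 = 6,519.42 kg.
After the second burn: m = 6,519.42 × exp(−1950/3049.9) = 6,519.42 × 0.52762 = 3,439.78 kg.

final mass ≈ 3440 kg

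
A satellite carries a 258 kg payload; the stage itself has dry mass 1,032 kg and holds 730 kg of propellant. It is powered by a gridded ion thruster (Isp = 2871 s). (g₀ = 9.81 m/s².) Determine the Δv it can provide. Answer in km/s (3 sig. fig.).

v_e = Isp · g₀ = 2871 × 9.81 = 28164.5 m/s.
m₀ = payload + dry + propellant = 258 + 1,032 + 730 = 2,020 kg.
m_f = payload + dry = 258 + 1,032 = 1,290 kg.
By the Tsiolkovsky rocket equation, Δv = v_e · ln(m₀/m_f) = 28164.5 × ln(1.566) = 28164.5 × 0.4485 ≈ 12630.5 m/s.

Δv ≈ 12.6 km/s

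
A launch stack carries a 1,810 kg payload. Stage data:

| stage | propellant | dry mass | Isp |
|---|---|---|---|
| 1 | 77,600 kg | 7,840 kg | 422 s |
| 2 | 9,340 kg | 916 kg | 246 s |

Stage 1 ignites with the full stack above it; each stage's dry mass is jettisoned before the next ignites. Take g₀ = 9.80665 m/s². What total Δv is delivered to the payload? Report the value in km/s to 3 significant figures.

Ignition mass of stage 1 = 77,600+7,840 + 9,340+916 + 1,810 = 97,506 kg.
Stage 1: m₀ = 97,506 kg, m_f = 97,506 − 77,600 = 19,906 kg; Δv = 422×9.80665×ln(4.898) = 4138.4×1.5889 ≈ 6575 m/s.
Stage 2: m₀ = 12,066 kg, m_f = 12,066 − 9,340 = 2,726 kg; Δv = 246×9.80665×ln(4.426) = 2412.4×1.4876 ≈ 3589 m/s.
Total Δv = 6575 + 3589 = 10164 m/s.

Δv ≈ 10.2 km/s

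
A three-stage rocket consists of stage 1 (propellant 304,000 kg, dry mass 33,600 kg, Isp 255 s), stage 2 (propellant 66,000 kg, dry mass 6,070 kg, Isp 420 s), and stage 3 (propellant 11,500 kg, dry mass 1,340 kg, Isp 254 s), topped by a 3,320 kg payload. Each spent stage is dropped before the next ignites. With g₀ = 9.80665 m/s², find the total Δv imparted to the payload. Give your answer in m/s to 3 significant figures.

Ignition mass of stage 1 = 304,000+33,600 + 66,000+6,070 + 11,500+1,340 + 3,320 = 425,830 kg.
Stage 1: m₀ = 425,830 kg, m_f = 425,830 − 304,000 = 121,830 kg; Δv = 255×9.80665×ln(3.495) = 2500.7×1.2514 ≈ 3129 m/s.
Stage 2: m₀ = 88,230 kg, m_f = 88,230 − 66,000 = 22,230 kg; Δv = 420×9.80665×ln(3.969) = 4118.8×1.3785 ≈ 5678 m/s.
Stage 3: m₀ = 16,160 kg, m_f = 16,160 − 11,500 = 4,660 kg; Δv = 254×9.80665×ln(3.468) = 2490.9×1.2435 ≈ 3097 m/s.
Total Δv = 3129 + 5678 + 3097 = 11904 m/s.

Δv ≈ 11900 m/s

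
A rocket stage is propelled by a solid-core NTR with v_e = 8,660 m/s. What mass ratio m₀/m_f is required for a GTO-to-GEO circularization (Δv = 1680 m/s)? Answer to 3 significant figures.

By the Tsiolkovsky rocket equation, m₀/m_f = exp(Δv / v_e) = exp(1680 / 8660.0) = exp(0.1940) = 1.2141.

mass ratio ≈ 1.21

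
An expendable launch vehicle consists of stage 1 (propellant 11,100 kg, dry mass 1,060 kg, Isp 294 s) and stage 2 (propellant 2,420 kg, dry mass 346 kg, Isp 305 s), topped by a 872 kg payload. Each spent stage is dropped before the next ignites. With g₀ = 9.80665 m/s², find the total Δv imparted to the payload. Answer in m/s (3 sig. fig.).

Δv ≈ 6770 m/s

Ignition mass of stage 1 = 11,100+1,060 + 2,420+346 + 872 = 15,798 kg.
Stage 1: m₀ = 15,798 kg, m_f = 15,798 − 11,100 = 4,698 kg; Δv = 294×9.80665×ln(3.363) = 2883.2×1.2127 ≈ 3497 m/s.
Stage 2: m₀ = 3,638 kg, m_f = 3,638 − 2,420 = 1,218 kg; Δv = 305×9.80665×ln(2.987) = 2991.0×1.0942 ≈ 3273 m/s.
Total Δv = 3497 + 3273 = 6770 m/s.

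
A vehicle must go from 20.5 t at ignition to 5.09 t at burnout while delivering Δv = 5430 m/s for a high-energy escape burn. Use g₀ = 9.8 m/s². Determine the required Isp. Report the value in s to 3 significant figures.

ln(m₀/m_f) = ln(20500/5090) = ln(4.028) = 1.3931.
From the ideal rocket equation, v_e = Δv / ln(m₀/m_f) = 5430 / 1.3931 = 3897.7 m/s.
Isp = v_e / g₀ = 3897.7 / 9.8 = 397.7 s.

Isp ≈ 398 s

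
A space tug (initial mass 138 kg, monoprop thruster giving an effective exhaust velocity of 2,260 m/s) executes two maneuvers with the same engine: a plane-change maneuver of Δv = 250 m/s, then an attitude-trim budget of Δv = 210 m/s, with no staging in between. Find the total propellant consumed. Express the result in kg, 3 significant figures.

After the first burn: m = 138 × exp(−250/2260.0) = 138 × 0.89528 = 123.549 kg.
After the second burn: m = 123.549 × exp(−210/2260.0) = 123.549 × 0.91127 = 112.586 kg.
Total propellant = m₀ − m_final = 138 − 112.586 = 25.414 kg.

total propellant consumed ≈ 25.4 kg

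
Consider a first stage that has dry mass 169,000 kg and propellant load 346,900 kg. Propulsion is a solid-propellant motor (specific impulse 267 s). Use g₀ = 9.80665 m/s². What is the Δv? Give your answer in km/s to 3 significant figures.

Δv ≈ 2.92 km/s

v_e = Isp · g₀ = 267 × 9.80665 = 2618.4 m/s.
m₀ = m_dry + m_prop = 169,000 + 346,900 = 515,900 kg.
Δv = v_e · ln(m₀/m_f) = 2618.4 × ln(3.053) = 2618.4 × 1.1160 ≈ 2922.1 m/s.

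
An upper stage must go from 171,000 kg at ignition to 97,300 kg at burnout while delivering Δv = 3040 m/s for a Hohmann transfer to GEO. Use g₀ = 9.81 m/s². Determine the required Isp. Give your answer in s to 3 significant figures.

ln(m₀/m_f) = ln(171000/97300) = ln(1.757) = 0.5639.
v_e = Δv / ln(m₀/m_f) = 3040 / 0.5639 = 5391.4 m/s.
Isp = v_e / g₀ = 5391.4 / 9.81 = 549.6 s.

Isp ≈ 550 s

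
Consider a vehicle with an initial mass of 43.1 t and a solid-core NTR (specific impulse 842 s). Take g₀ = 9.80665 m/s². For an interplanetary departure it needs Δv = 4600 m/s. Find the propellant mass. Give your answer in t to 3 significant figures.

propellant mass ≈ 18.4 t

v_e = Isp · g₀ = 842 × 9.80665 = 8257.2 m/s.
m₀/m_f = exp(Δv / v_e) = exp(4600 / 8257.2) = exp(0.5571) = 1.7456.
m_f = 43.1 / 1.7456 = 24.6907 t, so propellant = m₀ − m_f = 43.1 − 24.6907 = 18.4093 t.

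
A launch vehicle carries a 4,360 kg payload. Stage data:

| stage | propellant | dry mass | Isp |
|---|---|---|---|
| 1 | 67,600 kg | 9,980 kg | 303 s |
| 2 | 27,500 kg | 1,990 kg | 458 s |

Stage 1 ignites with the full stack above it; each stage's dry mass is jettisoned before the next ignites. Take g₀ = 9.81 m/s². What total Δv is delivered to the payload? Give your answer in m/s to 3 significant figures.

Δv ≈ 10300 m/s

Ignition mass of stage 1 = 67,600+9,980 + 27,500+1,990 + 4,360 = 111,430 kg.
Stage 1: m₀ = 111,430 kg, m_f = 111,430 − 67,600 = 43,830 kg; Δv = 303×9.81×ln(2.542) = 2972.4×0.9331 ≈ 2774 m/s.
Stage 2: m₀ = 33,850 kg, m_f = 33,850 − 27,500 = 6,350 kg; Δv = 458×9.81×ln(5.331) = 4493.0×1.6735 ≈ 7519 m/s.
Total Δv = 2774 + 7519 = 10293 m/s.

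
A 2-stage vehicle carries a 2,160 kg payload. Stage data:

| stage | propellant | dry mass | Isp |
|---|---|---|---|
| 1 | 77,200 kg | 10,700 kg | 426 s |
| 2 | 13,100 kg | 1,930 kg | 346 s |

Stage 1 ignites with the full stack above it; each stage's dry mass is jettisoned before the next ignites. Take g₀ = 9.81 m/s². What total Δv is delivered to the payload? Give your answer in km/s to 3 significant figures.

Ignition mass of stage 1 = 77,200+10,700 + 13,100+1,930 + 2,160 = 105,090 kg.
Stage 1: m₀ = 105,090 kg, m_f = 105,090 − 77,200 = 27,890 kg; Δv = 426×9.81×ln(3.768) = 4179.1×1.3265 ≈ 5544 m/s.
Stage 2: m₀ = 17,190 kg, m_f = 17,190 − 13,100 = 4,090 kg; Δv = 346×9.81×ln(4.203) = 3394.3×1.4358 ≈ 4873 m/s.
Total Δv = 5544 + 4873 = 10417 m/s.

Δv ≈ 10.4 km/s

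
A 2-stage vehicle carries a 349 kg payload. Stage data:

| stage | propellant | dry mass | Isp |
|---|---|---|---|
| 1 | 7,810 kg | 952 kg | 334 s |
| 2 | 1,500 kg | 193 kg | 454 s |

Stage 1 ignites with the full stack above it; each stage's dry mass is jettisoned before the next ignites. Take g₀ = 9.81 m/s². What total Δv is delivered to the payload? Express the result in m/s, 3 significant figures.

Δv ≈ 10100 m/s

Ignition mass of stage 1 = 7,810+952 + 1,500+193 + 349 = 10,804 kg.
Stage 1: m₀ = 10,804 kg, m_f = 10,804 − 7,810 = 2,994 kg; Δv = 334×9.81×ln(3.609) = 3276.5×1.2833 ≈ 4205 m/s.
Stage 2: m₀ = 2,042 kg, m_f = 2,042 − 1,500 = 542 kg; Δv = 454×9.81×ln(3.768) = 4453.7×1.3264 ≈ 5908 m/s.
Total Δv = 4205 + 5908 = 10113 m/s.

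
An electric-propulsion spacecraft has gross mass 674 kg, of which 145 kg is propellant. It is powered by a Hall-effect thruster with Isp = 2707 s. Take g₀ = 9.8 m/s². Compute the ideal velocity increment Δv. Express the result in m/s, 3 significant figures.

v_e = Isp · g₀ = 2707 × 9.8 = 26528.6 m/s.
m_f = m₀ − m_prop = 674 − 145 = 529 kg.
Δv = v_e · ln(m₀/m_f) = 26528.6 × ln(1.274) = 26528.6 × 0.2422 ≈ 6426.3 m/s.

Δv ≈ 6430 m/s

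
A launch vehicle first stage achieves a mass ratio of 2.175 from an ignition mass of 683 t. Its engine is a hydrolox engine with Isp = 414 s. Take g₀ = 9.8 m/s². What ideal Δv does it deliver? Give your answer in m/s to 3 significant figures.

v_e = Isp · g₀ = 414 × 9.8 = 4057.2 m/s.
Δv = v_e · ln(2.175) = 4057.2 × 0.7770 ≈ 3152.6 m/s.

Δv ≈ 3150 m/s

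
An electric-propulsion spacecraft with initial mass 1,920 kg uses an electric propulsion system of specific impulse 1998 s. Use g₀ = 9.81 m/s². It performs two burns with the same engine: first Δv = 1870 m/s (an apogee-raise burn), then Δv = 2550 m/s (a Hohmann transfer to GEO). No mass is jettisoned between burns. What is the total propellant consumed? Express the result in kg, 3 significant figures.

v_e = Isp · g₀ = 1998 × 9.81 = 19600.4 m/s.
After the first burn: m = 1920 × exp(−1870/19600.4) = 1920 × 0.90900 = 1,745.28 kg.
After the second burn: m = 1,745.28 × exp(−2550/19600.4) = 1,745.28 × 0.87801 = 1,532.37 kg.
Total propellant = m₀ − m_final = 1920 − 1,532.37 = 387.63 kg.

total propellant consumed ≈ 388 kg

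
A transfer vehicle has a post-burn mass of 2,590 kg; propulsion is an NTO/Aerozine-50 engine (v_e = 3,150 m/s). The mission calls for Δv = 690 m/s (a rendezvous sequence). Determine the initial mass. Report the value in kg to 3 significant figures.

initial mass ≈ 3220 kg

From the ideal rocket equation, m₀/m_f = exp(Δv / v_e) = exp(690 / 3150.0) = exp(0.2190) = 1.2449.
m₀ = m_f × 1.2449 = 2,590 × 1.2449 = 3,224.29 kg.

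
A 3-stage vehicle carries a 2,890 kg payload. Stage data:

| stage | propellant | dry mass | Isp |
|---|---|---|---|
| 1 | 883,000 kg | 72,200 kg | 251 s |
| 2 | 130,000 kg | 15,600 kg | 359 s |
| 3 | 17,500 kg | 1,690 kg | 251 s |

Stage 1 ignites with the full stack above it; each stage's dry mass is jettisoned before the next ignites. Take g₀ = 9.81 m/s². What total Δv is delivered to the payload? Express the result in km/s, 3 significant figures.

Δv ≈ 12.9 km/s

Ignition mass of stage 1 = 883,000+72,200 + 130,000+15,600 + 17,500+1,690 + 2,890 = 1,122,880 kg.
Stage 1: m₀ = 1,122,880 kg, m_f = 1,122,880 − 883,000 = 239,880 kg; Δv = 251×9.81×ln(4.681) = 2462.3×1.5435 ≈ 3801 m/s.
Stage 2: m₀ = 167,680 kg, m_f = 167,680 − 130,000 = 37,680 kg; Δv = 359×9.81×ln(4.45) = 3521.8×1.4929 ≈ 5258 m/s.
Stage 3: m₀ = 22,080 kg, m_f = 22,080 − 17,500 = 4,580 kg; Δv = 251×9.81×ln(4.821) = 2462.3×1.5730 ≈ 3873 m/s.
Total Δv = 3801 + 5258 + 3873 = 12932 m/s.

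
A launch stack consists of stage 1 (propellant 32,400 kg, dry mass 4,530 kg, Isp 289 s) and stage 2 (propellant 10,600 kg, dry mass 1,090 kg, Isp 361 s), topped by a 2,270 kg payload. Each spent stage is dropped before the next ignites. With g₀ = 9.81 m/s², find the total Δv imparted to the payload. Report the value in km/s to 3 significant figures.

Ignition mass of stage 1 = 32,400+4,530 + 10,600+1,090 + 2,270 = 50,890 kg.
Stage 1: m₀ = 50,890 kg, m_f = 50,890 − 32,400 = 18,490 kg; Δv = 289×9.81×ln(2.752) = 2835.1×1.0124 ≈ 2870 m/s.
Stage 2: m₀ = 13,960 kg, m_f = 13,960 − 10,600 = 3,360 kg; Δv = 361×9.81×ln(4.155) = 3541.4×1.4243 ≈ 5044 m/s.
Total Δv = 2870 + 5044 = 7914 m/s.

Δv ≈ 7.91 km/s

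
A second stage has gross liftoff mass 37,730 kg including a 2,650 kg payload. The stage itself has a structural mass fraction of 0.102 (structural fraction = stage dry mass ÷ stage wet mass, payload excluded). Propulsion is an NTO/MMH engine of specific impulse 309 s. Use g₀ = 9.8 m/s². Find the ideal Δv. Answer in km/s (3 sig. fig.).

Δv ≈ 5.45 km/s

Stage wet mass = m₀ − payload = 37,730 − 2,650 = 35,080 kg.
Stage dry mass = ε × stage wet mass = 0.102 × 35,080 = 3,578.16 kg.
Burnout mass m_f = stage dry + payload = 3,578.16 + 2,650 = 6,228.16 kg.
v_e = Isp · g₀ = 309 × 9.8 = 3028.2 m/s.
Δv = v_e · ln(37,730/6,228.16) = 3028.2 × ln(6.058) = 3028.2 × 1.8014 ≈ 5455 m/s.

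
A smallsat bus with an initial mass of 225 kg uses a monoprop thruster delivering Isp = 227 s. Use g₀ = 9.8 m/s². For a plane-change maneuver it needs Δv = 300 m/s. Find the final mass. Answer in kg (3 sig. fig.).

v_e = Isp · g₀ = 227 × 9.8 = 2224.6 m/s.
By the Tsiolkovsky rocket equation, m₀/m_f = exp(Δv / v_e) = exp(300 / 2224.6) = exp(0.1349) = 1.1444.
m_f = m₀ / 1.1444 = 225 / 1.1444 = 196.61 kg.

final mass ≈ 197 kg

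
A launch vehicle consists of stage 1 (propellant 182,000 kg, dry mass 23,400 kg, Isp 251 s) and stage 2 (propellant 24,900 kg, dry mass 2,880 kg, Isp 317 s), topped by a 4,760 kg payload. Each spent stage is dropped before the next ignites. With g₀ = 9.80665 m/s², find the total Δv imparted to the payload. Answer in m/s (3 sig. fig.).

Δv ≈ 8070 m/s

Ignition mass of stage 1 = 182,000+23,400 + 24,900+2,880 + 4,760 = 237,940 kg.
Stage 1: m₀ = 237,940 kg, m_f = 237,940 − 182,000 = 55,940 kg; Δv = 251×9.80665×ln(4.253) = 2461.5×1.4477 ≈ 3564 m/s.
Stage 2: m₀ = 32,540 kg, m_f = 32,540 − 24,900 = 7,640 kg; Δv = 317×9.80665×ln(4.259) = 3108.7×1.4491 ≈ 4505 m/s.
Total Δv = 3564 + 4505 = 8069 m/s.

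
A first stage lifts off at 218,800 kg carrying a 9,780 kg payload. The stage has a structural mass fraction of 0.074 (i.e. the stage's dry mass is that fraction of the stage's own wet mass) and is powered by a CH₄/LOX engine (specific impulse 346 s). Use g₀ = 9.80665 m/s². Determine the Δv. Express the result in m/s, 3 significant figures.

Stage wet mass = m₀ − payload = 218,800 − 9,780 = 209,020 kg.
Stage dry mass = ε × stage wet mass = 0.074 × 209,020 = 15,467.5 kg.
Burnout mass m_f = stage dry + payload = 15,467.5 + 9,780 = 25,247.5 kg.
v_e = Isp · g₀ = 346 × 9.80665 = 3393.1 m/s.
Using Δv = v_e ln(m₀/m_f): Δv = v_e · ln(218,800/25,247.5) = 3393.1 × ln(8.666) = 3393.1 × 2.1594 ≈ 7327 m/s.

Δv ≈ 7330 m/s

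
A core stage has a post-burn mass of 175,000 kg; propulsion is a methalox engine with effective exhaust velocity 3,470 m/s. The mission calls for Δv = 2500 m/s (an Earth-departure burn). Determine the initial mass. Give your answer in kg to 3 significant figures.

initial mass ≈ 360000 kg

m₀/m_f = exp(Δv / v_e) = exp(2500 / 3470.0) = exp(0.7205) = 2.0554.
m₀ = m_f × 2.0554 = 175,000 × 2.0554 = 359,695 kg.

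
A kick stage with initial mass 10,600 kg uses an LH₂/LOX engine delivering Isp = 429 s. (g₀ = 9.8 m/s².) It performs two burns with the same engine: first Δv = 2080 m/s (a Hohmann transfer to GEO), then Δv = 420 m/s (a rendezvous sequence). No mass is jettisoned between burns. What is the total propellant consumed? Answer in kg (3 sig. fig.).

v_e = Isp · g₀ = 429 × 9.8 = 4204.2 m/s.
After the first burn: m = 10600 × exp(−2080/4204.2) = 10600 × 0.60973 = 6,463.14 kg.
After the second burn: m = 6,463.14 × exp(−420/4204.2) = 6,463.14 × 0.90493 = 5,848.69 kg.
Total propellant = m₀ − m_final = 10600 − 5,848.69 = 4,751.31 kg.

total propellant consumed ≈ 4750 kg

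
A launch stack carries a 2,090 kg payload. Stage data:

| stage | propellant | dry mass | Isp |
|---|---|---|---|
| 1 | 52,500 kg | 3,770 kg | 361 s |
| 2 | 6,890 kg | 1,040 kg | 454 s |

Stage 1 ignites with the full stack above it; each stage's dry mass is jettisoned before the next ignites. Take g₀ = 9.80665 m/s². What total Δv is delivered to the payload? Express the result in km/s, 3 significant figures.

Δv ≈ 10.7 km/s

Ignition mass of stage 1 = 52,500+3,770 + 6,890+1,040 + 2,090 = 66,290 kg.
Stage 1: m₀ = 66,290 kg, m_f = 66,290 − 52,500 = 13,790 kg; Δv = 361×9.80665×ln(4.807) = 3540.2×1.5701 ≈ 5558 m/s.
Stage 2: m₀ = 10,020 kg, m_f = 10,020 − 6,890 = 3,130 kg; Δv = 454×9.80665×ln(3.201) = 4452.2×1.1636 ≈ 5180 m/s.
Total Δv = 5558 + 5180 = 10738 m/s.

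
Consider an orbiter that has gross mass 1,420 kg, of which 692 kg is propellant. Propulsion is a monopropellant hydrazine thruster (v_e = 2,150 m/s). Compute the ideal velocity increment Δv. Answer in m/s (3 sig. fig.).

Δv ≈ 1440 m/s

m_f = m₀ − m_prop = 1,420 − 692 = 728 kg.
Rocket equation: Δv = v_e · ln(m₀/m_f) = 2150.0 × ln(1.951) = 2150.0 × 0.6681 ≈ 1436.4 m/s.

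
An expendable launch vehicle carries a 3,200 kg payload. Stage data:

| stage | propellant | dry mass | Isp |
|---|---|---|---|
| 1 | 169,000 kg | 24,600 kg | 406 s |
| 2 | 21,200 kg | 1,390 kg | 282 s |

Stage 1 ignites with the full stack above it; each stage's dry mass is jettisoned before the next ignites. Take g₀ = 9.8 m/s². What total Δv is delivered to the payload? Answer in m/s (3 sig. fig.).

Δv ≈ 10600 m/s

Ignition mass of stage 1 = 169,000+24,600 + 21,200+1,390 + 3,200 = 219,390 kg.
Stage 1: m₀ = 219,390 kg, m_f = 219,390 − 169,000 = 50,390 kg; Δv = 406×9.8×ln(4.354) = 3978.8×1.4711 ≈ 5853 m/s.
Stage 2: m₀ = 25,790 kg, m_f = 25,790 − 21,200 = 4,590 kg; Δv = 282×9.8×ln(5.619) = 2763.6×1.7261 ≈ 4770 m/s.
Total Δv = 5853 + 4770 = 10623 m/s.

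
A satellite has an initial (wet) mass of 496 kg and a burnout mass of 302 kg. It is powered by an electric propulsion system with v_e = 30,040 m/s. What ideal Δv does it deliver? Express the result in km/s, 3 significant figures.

Δv = v_e · ln(m₀/m_f) = 30040.0 × ln(1.642) = 30040.0 × 0.4961 ≈ 14904.3 m/s.

Δv ≈ 14.9 km/s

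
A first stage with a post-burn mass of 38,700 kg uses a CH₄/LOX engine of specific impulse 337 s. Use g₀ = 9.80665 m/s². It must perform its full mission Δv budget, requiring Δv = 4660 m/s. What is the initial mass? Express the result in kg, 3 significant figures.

v_e = Isp · g₀ = 337 × 9.80665 = 3304.8 m/s.
Using Δv = v_e ln(m₀/m_f): m₀/m_f = exp(Δv / v_e) = exp(4660 / 3304.8) = exp(1.4101) = 4.0962.
m₀ = m_f × 4.0962 = 38,700 × 4.0962 = 158,523 kg.

initial mass ≈ 159000 kg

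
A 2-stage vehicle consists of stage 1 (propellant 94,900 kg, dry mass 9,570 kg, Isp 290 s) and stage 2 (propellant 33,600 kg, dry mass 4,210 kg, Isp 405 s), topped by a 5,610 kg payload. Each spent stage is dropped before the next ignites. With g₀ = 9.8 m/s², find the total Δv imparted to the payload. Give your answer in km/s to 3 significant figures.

Δv ≈ 8.82 km/s

Ignition mass of stage 1 = 94,900+9,570 + 33,600+4,210 + 5,610 = 147,890 kg.
Stage 1: m₀ = 147,890 kg, m_f = 147,890 − 94,900 = 52,990 kg; Δv = 290×9.8×ln(2.791) = 2842.0×1.0264 ≈ 2917 m/s.
Stage 2: m₀ = 43,420 kg, m_f = 43,420 − 33,600 = 9,820 kg; Δv = 405×9.8×ln(4.422) = 3969.0×1.4865 ≈ 5900 m/s.
Total Δv = 2917 + 5900 = 8817 m/s.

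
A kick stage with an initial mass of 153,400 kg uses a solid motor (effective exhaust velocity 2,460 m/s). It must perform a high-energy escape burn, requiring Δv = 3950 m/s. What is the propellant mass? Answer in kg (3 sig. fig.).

Using Δv = v_e ln(m₀/m_f): m₀/m_f = exp(Δv / v_e) = exp(3950 / 2460.0) = exp(1.6057) = 4.9813.
m_f = 153,400 / 4.9813 = 30,795.2 kg, so propellant = m₀ − m_f = 153,400 − 30,795.2 = 122,604.8 kg.

propellant mass ≈ 123000 kg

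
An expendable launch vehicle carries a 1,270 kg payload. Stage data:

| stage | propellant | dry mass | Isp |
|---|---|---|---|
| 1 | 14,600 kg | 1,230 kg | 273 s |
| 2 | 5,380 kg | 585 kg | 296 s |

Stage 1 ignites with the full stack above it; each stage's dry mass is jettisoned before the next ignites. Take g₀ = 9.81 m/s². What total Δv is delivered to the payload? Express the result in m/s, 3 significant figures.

Ignition mass of stage 1 = 14,600+1,230 + 5,380+585 + 1,270 = 23,065 kg.
Stage 1: m₀ = 23,065 kg, m_f = 23,065 − 14,600 = 8,465 kg; Δv = 273×9.81×ln(2.725) = 2678.1×1.0024 ≈ 2684 m/s.
Stage 2: m₀ = 7,235 kg, m_f = 7,235 − 5,380 = 1,855 kg; Δv = 296×9.81×ln(3.9) = 2903.8×1.3610 ≈ 3952 m/s.
Total Δv = 2684 + 3952 = 6636 m/s.

Δv ≈ 6640 m/s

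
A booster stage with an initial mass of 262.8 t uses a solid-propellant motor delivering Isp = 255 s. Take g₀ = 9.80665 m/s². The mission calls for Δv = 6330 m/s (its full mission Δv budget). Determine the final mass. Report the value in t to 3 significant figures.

v_e = Isp · g₀ = 255 × 9.80665 = 2500.7 m/s.
From the ideal rocket equation, m₀/m_f = exp(Δv / v_e) = exp(6330 / 2500.7) = exp(2.5313) = 12.5698.
m_f = m₀ / 12.5698 = 262.8 / 12.5698 = 20.9073 t.

final mass ≈ 20.9 t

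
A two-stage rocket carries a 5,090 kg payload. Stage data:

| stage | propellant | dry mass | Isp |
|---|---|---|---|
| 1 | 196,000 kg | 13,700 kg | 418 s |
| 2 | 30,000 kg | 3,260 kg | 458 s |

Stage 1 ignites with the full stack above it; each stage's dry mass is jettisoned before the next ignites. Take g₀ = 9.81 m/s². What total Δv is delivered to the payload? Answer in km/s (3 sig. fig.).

Δv ≈ 13.3 km/s

Ignition mass of stage 1 = 196,000+13,700 + 30,000+3,260 + 5,090 = 248,050 kg.
Stage 1: m₀ = 248,050 kg, m_f = 248,050 − 196,000 = 52,050 kg; Δv = 418×9.81×ln(4.766) = 4100.6×1.5614 ≈ 6403 m/s.
Stage 2: m₀ = 38,350 kg, m_f = 38,350 − 30,000 = 8,350 kg; Δv = 458×9.81×ln(4.593) = 4493.0×1.5245 ≈ 6850 m/s.
Total Δv = 6403 + 6850 = 13253 m/s.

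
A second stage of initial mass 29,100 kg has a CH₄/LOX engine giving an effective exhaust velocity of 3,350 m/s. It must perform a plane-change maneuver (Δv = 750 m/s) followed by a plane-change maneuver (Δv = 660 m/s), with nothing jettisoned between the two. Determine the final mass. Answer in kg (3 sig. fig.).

final mass ≈ 19100 kg

After the first burn: m = 29100 × exp(−750/3350.0) = 29100 × 0.79941 = 23,262.8 kg.
After the second burn: m = 23,262.8 × exp(−660/3350.0) = 23,262.8 × 0.82118 = 19,102.9 kg.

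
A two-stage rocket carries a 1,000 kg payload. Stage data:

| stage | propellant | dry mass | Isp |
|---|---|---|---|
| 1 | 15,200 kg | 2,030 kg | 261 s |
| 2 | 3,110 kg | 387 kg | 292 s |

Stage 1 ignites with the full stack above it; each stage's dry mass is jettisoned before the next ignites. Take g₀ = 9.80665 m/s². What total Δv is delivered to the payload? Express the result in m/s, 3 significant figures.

Δv ≈ 6450 m/s

Ignition mass of stage 1 = 15,200+2,030 + 3,110+387 + 1,000 = 21,727 kg.
Stage 1: m₀ = 21,727 kg, m_f = 21,727 − 15,200 = 6,527 kg; Δv = 261×9.80665×ln(3.329) = 2559.5×1.2026 ≈ 3078 m/s.
Stage 2: m₀ = 4,497 kg, m_f = 4,497 − 3,110 = 1,387 kg; Δv = 292×9.80665×ln(3.242) = 2863.5×1.1763 ≈ 3368 m/s.
Total Δv = 3078 + 3368 = 6446 m/s.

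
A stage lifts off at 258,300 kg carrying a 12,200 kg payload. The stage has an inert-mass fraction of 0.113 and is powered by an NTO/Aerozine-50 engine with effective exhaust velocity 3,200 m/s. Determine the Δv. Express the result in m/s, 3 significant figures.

Stage wet mass = m₀ − payload = 258,300 − 12,200 = 246,100 kg.
Stage dry mass = ε × stage wet mass = 0.113 × 246,100 = 27,809.3 kg.
Burnout mass m_f = stage dry + payload = 27,809.3 + 12,200 = 40,009.3 kg.
From the ideal rocket equation, Δv = v_e · ln(258,300/40,009.3) = 3200.0 × ln(6.456) = 3200.0 × 1.8650 ≈ 5968 m/s.

Δv ≈ 5970 m/s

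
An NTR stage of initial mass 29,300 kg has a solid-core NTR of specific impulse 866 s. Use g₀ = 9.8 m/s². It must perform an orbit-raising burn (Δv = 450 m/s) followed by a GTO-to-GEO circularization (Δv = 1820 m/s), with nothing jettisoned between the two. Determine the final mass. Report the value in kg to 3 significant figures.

v_e = Isp · g₀ = 866 × 9.8 = 8486.8 m/s.
After the first burn: m = 29300 × exp(−450/8486.8) = 29300 × 0.94836 = 27,786.9 kg.
After the second burn: m = 27,786.9 × exp(−1820/8486.8) = 27,786.9 × 0.80698 = 22,423.5 kg.

final mass ≈ 22400 kg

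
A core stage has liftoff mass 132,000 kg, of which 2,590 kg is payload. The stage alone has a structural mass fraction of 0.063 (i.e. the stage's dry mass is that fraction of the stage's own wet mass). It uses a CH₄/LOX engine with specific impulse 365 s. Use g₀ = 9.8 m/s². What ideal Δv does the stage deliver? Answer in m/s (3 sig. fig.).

Δv ≈ 8970 m/s

Stage wet mass = m₀ − payload = 132,000 − 2,590 = 129,410 kg.
Stage dry mass = ε × stage wet mass = 0.063 × 129,410 = 8,152.83 kg.
Burnout mass m_f = stage dry + payload = 8,152.83 + 2,590 = 10,742.83 kg.
v_e = Isp · g₀ = 365 × 9.8 = 3577.0 m/s.
From the ideal rocket equation, Δv = v_e · ln(132,000/10,742.83) = 3577.0 × ln(12.29) = 3577.0 × 2.5086 ≈ 8973 m/s.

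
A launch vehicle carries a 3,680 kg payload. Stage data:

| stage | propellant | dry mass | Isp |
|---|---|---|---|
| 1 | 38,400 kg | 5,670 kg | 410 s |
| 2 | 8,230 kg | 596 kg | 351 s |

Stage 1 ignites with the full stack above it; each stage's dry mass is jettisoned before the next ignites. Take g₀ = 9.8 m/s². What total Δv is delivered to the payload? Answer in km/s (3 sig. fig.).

Ignition mass of stage 1 = 38,400+5,670 + 8,230+596 + 3,680 = 56,576 kg.
Stage 1: m₀ = 56,576 kg, m_f = 56,576 − 38,400 = 18,176 kg; Δv = 410×9.8×ln(3.113) = 4018.0×1.1355 ≈ 4562 m/s.
Stage 2: m₀ = 12,506 kg, m_f = 12,506 − 8,230 = 4,276 kg; Δv = 351×9.8×ln(2.925) = 3439.8×1.0732 ≈ 3692 m/s.
Total Δv = 4562 + 3692 = 8254 m/s.

Δv ≈ 8.25 km/s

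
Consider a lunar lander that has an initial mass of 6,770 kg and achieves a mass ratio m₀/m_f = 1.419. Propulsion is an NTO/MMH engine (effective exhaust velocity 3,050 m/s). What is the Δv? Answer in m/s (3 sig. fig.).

Δv = v_e · ln(1.419) = 3050.0 × 0.3500 ≈ 1067.4 m/s.

Δv ≈ 1070 m/s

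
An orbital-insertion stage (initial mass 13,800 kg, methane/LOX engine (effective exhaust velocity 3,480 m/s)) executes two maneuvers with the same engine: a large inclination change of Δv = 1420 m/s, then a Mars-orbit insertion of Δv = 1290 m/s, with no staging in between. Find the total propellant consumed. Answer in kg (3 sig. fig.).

After the first burn: m = 13800 × exp(−1420/3480.0) = 13800 × 0.66495 = 9,176.31 kg.
After the second burn: m = 9,176.31 × exp(−1290/3480.0) = 9,176.31 × 0.69026 = 6,334.04 kg.
Total propellant = m₀ − m_final = 13800 − 6,334.04 = 7,465.96 kg.

total propellant consumed ≈ 7470 kg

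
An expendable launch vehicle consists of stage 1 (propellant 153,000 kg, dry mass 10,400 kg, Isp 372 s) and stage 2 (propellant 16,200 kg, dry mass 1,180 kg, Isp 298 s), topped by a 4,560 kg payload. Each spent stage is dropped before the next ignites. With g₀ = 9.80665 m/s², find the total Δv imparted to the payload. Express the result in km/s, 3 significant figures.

Ignition mass of stage 1 = 153,000+10,400 + 16,200+1,180 + 4,560 = 185,340 kg.
Stage 1: m₀ = 185,340 kg, m_f = 185,340 − 153,000 = 32,340 kg; Δv = 372×9.80665×ln(5.731) = 3648.1×1.7459 ≈ 6369 m/s.
Stage 2: m₀ = 21,940 kg, m_f = 21,940 − 16,200 = 5,740 kg; Δv = 298×9.80665×ln(3.822) = 2922.4×1.3409 ≈ 3918 m/s.
Total Δv = 6369 + 3918 = 10287 m/s.

Δv ≈ 10.3 km/s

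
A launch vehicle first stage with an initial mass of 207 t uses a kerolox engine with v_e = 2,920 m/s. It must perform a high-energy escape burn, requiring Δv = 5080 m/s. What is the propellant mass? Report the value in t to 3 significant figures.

From the ideal rocket equation, m₀/m_f = exp(Δv / v_e) = exp(5080 / 2920.0) = exp(1.7397) = 5.6958.
m_f = 207 / 5.6958 = 36.3426 t, so propellant = m₀ − m_f = 207 − 36.3426 = 170.6574 t.

propellant mass ≈ 171 t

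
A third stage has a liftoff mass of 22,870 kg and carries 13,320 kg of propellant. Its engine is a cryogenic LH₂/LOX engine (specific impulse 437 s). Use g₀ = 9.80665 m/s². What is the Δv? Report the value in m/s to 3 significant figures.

v_e = Isp · g₀ = 437 × 9.80665 = 4285.5 m/s.
m_f = m₀ − m_prop = 22,870 − 13,320 = 9,550 kg.
Using Δv = v_e ln(m₀/m_f): Δv = v_e · ln(m₀/m_f) = 4285.5 × ln(2.395) = 4285.5 × 0.8733 ≈ 3742.5 m/s.

Δv ≈ 3740 m/s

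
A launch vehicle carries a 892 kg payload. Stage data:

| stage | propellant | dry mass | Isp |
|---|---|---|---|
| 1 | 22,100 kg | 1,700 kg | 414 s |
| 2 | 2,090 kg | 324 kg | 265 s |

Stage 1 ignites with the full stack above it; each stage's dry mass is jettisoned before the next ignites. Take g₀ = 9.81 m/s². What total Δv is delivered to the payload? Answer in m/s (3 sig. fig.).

Ignition mass of stage 1 = 22,100+1,700 + 2,090+324 + 892 = 27,106 kg.
Stage 1: m₀ = 27,106 kg, m_f = 27,106 − 22,100 = 5,006 kg; Δv = 414×9.81×ln(5.415) = 4061.3×1.6891 ≈ 6860 m/s.
Stage 2: m₀ = 3,306 kg, m_f = 3,306 − 2,090 = 1,216 kg; Δv = 265×9.81×ln(2.719) = 2599.7×1.0002 ≈ 2600 m/s.
Total Δv = 6860 + 2600 = 9460 m/s.

Δv ≈ 9460 m/s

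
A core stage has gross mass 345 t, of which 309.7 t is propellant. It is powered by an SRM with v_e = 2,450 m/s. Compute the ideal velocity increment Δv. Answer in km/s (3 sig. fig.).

Δv ≈ 5.59 km/s

m_f = m₀ − m_prop = 345 − 309.7 = 35.3 t.
Δv = v_e · ln(m₀/m_f) = 2450.0 × ln(9.773) = 2450.0 × 2.2797 ≈ 5585.2 m/s.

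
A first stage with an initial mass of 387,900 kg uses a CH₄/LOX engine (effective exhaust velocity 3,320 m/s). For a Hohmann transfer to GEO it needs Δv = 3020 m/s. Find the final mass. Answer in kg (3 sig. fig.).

By the Tsiolkovsky rocket equation, m₀/m_f = exp(Δv / v_e) = exp(3020 / 3320.0) = exp(0.9096) = 2.4834.
m_f = m₀ / 2.4834 = 387,900 / 2.4834 = 156,197 kg.

final mass ≈ 156000 kg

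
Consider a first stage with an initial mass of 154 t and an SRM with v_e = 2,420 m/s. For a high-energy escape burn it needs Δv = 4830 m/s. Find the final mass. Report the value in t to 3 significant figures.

Using Δv = v_e ln(m₀/m_f): m₀/m_f = exp(Δv / v_e) = exp(4830 / 2420.0) = exp(1.9959) = 7.3586.
m_f = m₀ / 7.3586 = 154 / 7.3586 = 20.9279 t.

final mass ≈ 20.9 t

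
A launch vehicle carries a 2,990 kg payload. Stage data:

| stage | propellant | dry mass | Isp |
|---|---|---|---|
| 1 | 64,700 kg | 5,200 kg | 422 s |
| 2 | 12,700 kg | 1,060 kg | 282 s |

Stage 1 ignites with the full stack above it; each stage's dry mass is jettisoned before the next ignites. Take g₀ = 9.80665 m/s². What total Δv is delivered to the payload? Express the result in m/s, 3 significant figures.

Ignition mass of stage 1 = 64,700+5,200 + 12,700+1,060 + 2,990 = 86,650 kg.
Stage 1: m₀ = 86,650 kg, m_f = 86,650 − 64,700 = 21,950 kg; Δv = 422×9.80665×ln(3.948) = 4138.4×1.3731 ≈ 5682 m/s.
Stage 2: m₀ = 16,750 kg, m_f = 16,750 − 12,700 = 4,050 kg; Δv = 282×9.80665×ln(4.136) = 2765.5×1.4197 ≈ 3926 m/s.
Total Δv = 5682 + 3926 = 9608 m/s.

Δv ≈ 9610 m/s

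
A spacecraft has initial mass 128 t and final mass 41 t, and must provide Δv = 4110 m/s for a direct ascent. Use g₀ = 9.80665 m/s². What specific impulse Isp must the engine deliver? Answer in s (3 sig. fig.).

Isp ≈ 368 s

ln(m₀/m_f) = ln(128000/41000) = ln(3.122) = 1.1385.
v_e = Δv / ln(m₀/m_f) = 4110 / 1.1385 = 3610.1 m/s.
Isp = v_e / g₀ = 3610.1 / 9.80665 = 368.1 s.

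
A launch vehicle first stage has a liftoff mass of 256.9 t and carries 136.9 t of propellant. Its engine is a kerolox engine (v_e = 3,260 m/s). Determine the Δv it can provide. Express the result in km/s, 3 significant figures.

Δv ≈ 2.48 km/s

m_f = m₀ − m_prop = 256.9 − 136.9 = 120 t.
By the Tsiolkovsky rocket equation, Δv = v_e · ln(m₀/m_f) = 3260.0 × ln(2.141) = 3260.0 × 0.7612 ≈ 2481.5 m/s.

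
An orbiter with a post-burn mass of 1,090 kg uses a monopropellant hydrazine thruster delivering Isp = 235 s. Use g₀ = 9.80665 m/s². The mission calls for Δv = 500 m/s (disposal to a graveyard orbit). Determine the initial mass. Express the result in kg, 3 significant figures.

initial mass ≈ 1350 kg

v_e = Isp · g₀ = 235 × 9.80665 = 2304.6 m/s.
m₀/m_f = exp(Δv / v_e) = exp(500 / 2304.6) = exp(0.2170) = 1.2423.
m₀ = m_f × 1.2423 = 1,090 × 1.2423 = 1,354.11 kg.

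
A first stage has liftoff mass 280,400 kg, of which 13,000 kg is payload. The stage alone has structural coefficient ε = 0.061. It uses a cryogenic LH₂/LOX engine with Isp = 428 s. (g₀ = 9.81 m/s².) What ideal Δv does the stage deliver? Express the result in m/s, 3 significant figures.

Δv ≈ 9480 m/s

Stage wet mass = m₀ − payload = 280,400 − 13,000 = 267,400 kg.
Stage dry mass = ε × stage wet mass = 0.061 × 267,400 = 16,311.4 kg.
Burnout mass m_f = stage dry + payload = 16,311.4 + 13,000 = 29,311.4 kg.
v_e = Isp · g₀ = 428 × 9.81 = 4198.7 m/s.
Rocket equation: Δv = v_e · ln(280,400/29,311.4) = 4198.7 × ln(9.566) = 4198.7 × 2.2582 ≈ 9482 m/s.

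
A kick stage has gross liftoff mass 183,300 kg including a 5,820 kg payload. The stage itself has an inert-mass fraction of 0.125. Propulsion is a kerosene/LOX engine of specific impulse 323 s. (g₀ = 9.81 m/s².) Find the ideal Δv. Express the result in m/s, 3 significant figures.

Stage wet mass = m₀ − payload = 183,300 − 5,820 = 177,480 kg.
Stage dry mass = ε × stage wet mass = 0.125 × 177,480 = 22,185 kg.
Burnout mass m_f = stage dry + payload = 22,185 + 5,820 = 28,005 kg.
v_e = Isp · g₀ = 323 × 9.81 = 3168.6 m/s.
Rocket equation: Δv = v_e · ln(183,300/28,005) = 3168.6 × ln(6.545) = 3168.6 × 1.8787 ≈ 5953 m/s.

Δv ≈ 5950 m/s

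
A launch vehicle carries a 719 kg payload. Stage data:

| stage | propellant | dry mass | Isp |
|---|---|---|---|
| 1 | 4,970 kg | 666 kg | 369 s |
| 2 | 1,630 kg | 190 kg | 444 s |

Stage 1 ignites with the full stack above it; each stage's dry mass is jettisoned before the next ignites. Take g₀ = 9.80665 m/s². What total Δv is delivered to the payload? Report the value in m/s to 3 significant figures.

Δv ≈ 7860 m/s

Ignition mass of stage 1 = 4,970+666 + 1,630+190 + 719 = 8,175 kg.
Stage 1: m₀ = 8,175 kg, m_f = 8,175 − 4,970 = 3,205 kg; Δv = 369×9.80665×ln(2.551) = 3618.7×0.9364 ≈ 3388 m/s.
Stage 2: m₀ = 2,539 kg, m_f = 2,539 − 1,630 = 909 kg; Δv = 444×9.80665×ln(2.793) = 4354.2×1.0272 ≈ 4473 m/s.
Total Δv = 3388 + 4473 = 7861 m/s.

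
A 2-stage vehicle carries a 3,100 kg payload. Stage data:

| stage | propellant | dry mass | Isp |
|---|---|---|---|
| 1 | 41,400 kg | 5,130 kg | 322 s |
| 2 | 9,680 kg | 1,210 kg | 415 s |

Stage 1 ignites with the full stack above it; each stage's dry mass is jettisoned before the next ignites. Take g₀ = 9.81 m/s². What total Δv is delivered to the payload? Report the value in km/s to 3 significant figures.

Δv ≈ 8.43 km/s

Ignition mass of stage 1 = 41,400+5,130 + 9,680+1,210 + 3,100 = 60,520 kg.
Stage 1: m₀ = 60,520 kg, m_f = 60,520 − 41,400 = 19,120 kg; Δv = 322×9.81×ln(3.165) = 3158.8×1.1522 ≈ 3640 m/s.
Stage 2: m₀ = 13,990 kg, m_f = 13,990 − 9,680 = 4,310 kg; Δv = 415×9.81×ln(3.246) = 4071.2×1.1774 ≈ 4793 m/s.
Total Δv = 3640 + 4793 = 8433 m/s.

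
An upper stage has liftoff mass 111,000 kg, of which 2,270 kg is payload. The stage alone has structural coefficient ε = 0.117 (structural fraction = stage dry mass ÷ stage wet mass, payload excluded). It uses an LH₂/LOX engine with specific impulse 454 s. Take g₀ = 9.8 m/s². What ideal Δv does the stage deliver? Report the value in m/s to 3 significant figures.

Stage wet mass = m₀ − payload = 111,000 − 2,270 = 108,730 kg.
Stage dry mass = ε × stage wet mass = 0.117 × 108,730 = 12,721.4 kg.
Burnout mass m_f = stage dry + payload = 12,721.4 + 2,270 = 14,991.4 kg.
v_e = Isp · g₀ = 454 × 9.8 = 4449.2 m/s.
Δv = v_e · ln(111,000/14,991.4) = 4449.2 × ln(7.404) = 4449.2 × 2.0021 ≈ 8908 m/s.

Δv ≈ 8910 m/s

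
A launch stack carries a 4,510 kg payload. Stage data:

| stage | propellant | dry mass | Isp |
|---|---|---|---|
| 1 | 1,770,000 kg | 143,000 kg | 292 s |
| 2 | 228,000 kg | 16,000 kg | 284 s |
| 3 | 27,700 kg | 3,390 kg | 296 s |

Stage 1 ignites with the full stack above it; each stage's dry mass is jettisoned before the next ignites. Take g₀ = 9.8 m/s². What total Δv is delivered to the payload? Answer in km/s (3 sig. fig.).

Ignition mass of stage 1 = 1,770,000+143,000 + 228,000+16,000 + 27,700+3,390 + 4,510 = 2,192,600 kg.
Stage 1: m₀ = 2,192,600 kg, m_f = 2,192,600 − 1,770,000 = 422,600 kg; Δv = 292×9.8×ln(5.188) = 2861.6×1.6464 ≈ 4711 m/s.
Stage 2: m₀ = 279,600 kg, m_f = 279,600 − 228,000 = 51,600 kg; Δv = 284×9.8×ln(5.419) = 2783.2×1.6898 ≈ 4703 m/s.
Stage 3: m₀ = 35,600 kg, m_f = 35,600 − 27,700 = 7,900 kg; Δv = 296×9.8×ln(4.506) = 2900.8×1.5055 ≈ 4367 m/s.
Total Δv = 4711 + 4703 + 4367 = 13781 m/s.

Δv ≈ 13.8 km/s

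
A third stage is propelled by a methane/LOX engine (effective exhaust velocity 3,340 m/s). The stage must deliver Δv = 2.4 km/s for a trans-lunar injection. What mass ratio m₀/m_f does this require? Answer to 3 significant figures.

mass ratio ≈ 2.05

From the ideal rocket equation, m₀/m_f = exp(Δv / v_e) = exp(2400 / 3340.0) = exp(0.7186) = 2.0515.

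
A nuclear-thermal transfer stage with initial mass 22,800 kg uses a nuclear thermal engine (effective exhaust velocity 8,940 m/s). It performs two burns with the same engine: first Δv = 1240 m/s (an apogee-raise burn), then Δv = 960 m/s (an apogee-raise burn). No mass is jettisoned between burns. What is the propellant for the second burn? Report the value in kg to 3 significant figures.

After the first burn: m = 22800 × exp(−1240/8940.0) = 22800 × 0.87049 = 19,847.2 kg.
After the second burn: m = 19,847.2 × exp(−960/8940.0) = 19,847.2 × 0.89818 = 17,826.4 kg.
Second-burn propellant = 19,847.2 − 17,826.4 = 2,020.8 kg.

propellant for the second burn ≈ 2020 kg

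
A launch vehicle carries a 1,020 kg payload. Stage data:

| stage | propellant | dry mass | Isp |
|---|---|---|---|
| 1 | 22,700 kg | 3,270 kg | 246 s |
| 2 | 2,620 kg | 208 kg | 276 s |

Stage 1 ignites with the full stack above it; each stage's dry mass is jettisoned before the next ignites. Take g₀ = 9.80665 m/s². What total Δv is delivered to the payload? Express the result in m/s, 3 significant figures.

Δv ≈ 6550 m/s

Ignition mass of stage 1 = 22,700+3,270 + 2,620+208 + 1,020 = 29,818 kg.
Stage 1: m₀ = 29,818 kg, m_f = 29,818 − 22,700 = 7,118 kg; Δv = 246×9.80665×ln(4.189) = 2412.4×1.4325 ≈ 3456 m/s.
Stage 2: m₀ = 3,848 kg, m_f = 3,848 − 2,620 = 1,228 kg; Δv = 276×9.80665×ln(3.134) = 2706.6×1.1422 ≈ 3091 m/s.
Total Δv = 3456 + 3091 = 6547 m/s.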